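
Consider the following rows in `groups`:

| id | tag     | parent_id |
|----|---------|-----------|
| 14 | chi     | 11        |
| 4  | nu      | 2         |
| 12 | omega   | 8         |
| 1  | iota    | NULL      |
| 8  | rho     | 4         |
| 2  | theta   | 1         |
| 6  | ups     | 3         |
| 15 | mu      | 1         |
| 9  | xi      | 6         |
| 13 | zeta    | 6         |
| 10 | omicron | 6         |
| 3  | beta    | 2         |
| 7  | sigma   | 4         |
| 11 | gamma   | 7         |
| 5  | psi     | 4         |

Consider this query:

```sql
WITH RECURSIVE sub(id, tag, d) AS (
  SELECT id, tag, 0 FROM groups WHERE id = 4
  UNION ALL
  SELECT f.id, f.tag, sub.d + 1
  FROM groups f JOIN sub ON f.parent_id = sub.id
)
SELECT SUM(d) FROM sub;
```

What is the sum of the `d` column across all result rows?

10

Base: id=4 (nu) at d 0.
Iteration 1: rows with parent_id in {4} -> psi (id 5, d 1), sigma (id 7, d 1), rho (id 8, d 1).
Iteration 2: rows with parent_id in {5,7,8} -> gamma (id 11, d 2), omega (id 12, d 2).
Iteration 3: rows with parent_id in {11,12} -> chi (id 14, d 3).
Iteration 4: no rows with parent_id in {14}; recursion stops.
SUM(d) = 0 + 1 + 1 + 1 + 2 + 2 + 3 = 10.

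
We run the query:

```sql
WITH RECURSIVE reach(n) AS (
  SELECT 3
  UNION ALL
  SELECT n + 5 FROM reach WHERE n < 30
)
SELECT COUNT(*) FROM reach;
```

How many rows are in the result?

Base: n=3.
Iteration 1: 3 < 30 holds -> n = 3 + 5 = 8.
Iteration 2: 8 < 30 holds -> n = 8 + 5 = 13.
Iteration 3: 13 < 30 holds -> n = 13 + 5 = 18.
Iteration 4: 18 < 30 holds -> n = 18 + 5 = 23.
Iteration 5: 23 < 30 holds -> n = 23 + 5 = 28.
Iteration 6: 28 < 30 holds -> n = 28 + 5 = 33.
Iteration 7: 33 < 30 fails; recursion stops.
Total rows emitted: 7.

7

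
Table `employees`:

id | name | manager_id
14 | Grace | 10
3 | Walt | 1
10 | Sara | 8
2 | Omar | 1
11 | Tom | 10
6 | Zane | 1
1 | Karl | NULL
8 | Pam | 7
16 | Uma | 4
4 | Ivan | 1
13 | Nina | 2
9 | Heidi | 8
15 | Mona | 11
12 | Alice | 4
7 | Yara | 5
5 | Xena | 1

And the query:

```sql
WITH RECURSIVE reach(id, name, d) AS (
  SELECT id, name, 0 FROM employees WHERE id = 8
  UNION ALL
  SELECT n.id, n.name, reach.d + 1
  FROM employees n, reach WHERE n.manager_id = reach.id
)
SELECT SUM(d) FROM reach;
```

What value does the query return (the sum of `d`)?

9

Base: id=8 (Pam) at d 0.
Iteration 1: rows with manager_id in {8} -> Heidi (id 9, d 1), Sara (id 10, d 1).
Iteration 2: rows with manager_id in {9,10} -> Tom (id 11, d 2), Grace (id 14, d 2).
Iteration 3: rows with manager_id in {11,14} -> Mona (id 15, d 3).
Iteration 4: no rows with manager_id in {15}; recursion stops.
SUM(d) = 0 + 1 + 1 + 2 + 2 + 3 = 9.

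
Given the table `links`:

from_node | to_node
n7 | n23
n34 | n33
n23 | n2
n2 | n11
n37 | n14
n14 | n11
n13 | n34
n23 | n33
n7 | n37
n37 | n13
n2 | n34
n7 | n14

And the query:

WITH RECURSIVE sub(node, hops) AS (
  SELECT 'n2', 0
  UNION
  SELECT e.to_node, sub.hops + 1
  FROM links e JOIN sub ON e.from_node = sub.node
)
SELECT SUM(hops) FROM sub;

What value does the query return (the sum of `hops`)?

4

Base: (n2, hops=0).
Iteration 1: edges from {n2} -> (n11, hops=1), (n34, hops=1).
Iteration 2: edges from {n11,n34} -> (n33, hops=2).
Iteration 3: no outgoing edges from {n33}; recursion stops.
SUM(hops) = 0 + 1 + 1 + 2 = 4.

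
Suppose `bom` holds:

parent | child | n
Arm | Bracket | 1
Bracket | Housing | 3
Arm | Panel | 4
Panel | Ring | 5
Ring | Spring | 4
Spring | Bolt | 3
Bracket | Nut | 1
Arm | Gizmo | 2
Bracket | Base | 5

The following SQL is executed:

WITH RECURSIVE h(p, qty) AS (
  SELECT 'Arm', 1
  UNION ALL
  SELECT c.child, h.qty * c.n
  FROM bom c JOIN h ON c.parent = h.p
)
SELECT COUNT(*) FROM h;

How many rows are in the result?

Base: (Arm, qty=1).
Iteration 1: components of {Arm} -> Bracket = 1*1 = 1, Gizmo = 1*2 = 2, Panel = 1*4 = 4.
Iteration 2: components of {Bracket,Gizmo,Panel} -> Base = 1*5 = 5, Housing = 1*3 = 3, Nut = 1*1 = 1, Ring = 4*5 = 20.
Iteration 3: components of {Base,Housing,Nut,Ring} -> Spring = 20*4 = 80.
Iteration 4: components of {Spring} -> Bolt = 80*3 = 240.
Iteration 5: no further components; recursion stops.
Total rows emitted: 10.

10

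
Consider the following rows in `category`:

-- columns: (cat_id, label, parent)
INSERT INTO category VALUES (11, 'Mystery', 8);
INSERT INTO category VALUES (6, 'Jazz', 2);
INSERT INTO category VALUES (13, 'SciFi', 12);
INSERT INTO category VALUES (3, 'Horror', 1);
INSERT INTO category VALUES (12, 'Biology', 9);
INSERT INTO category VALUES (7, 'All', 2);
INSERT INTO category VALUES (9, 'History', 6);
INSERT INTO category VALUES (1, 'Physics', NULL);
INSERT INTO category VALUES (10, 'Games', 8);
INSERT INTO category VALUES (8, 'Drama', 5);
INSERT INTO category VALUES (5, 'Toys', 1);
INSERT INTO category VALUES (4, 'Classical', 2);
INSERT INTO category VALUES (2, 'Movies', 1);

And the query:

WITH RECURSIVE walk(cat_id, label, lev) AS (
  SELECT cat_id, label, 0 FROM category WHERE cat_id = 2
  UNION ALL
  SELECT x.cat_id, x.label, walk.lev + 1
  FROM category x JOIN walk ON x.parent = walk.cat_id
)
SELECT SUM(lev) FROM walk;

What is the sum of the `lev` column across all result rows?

Base: cat_id=2 (Movies) at lev 0.
Iteration 1: rows with parent in {2} -> Classical (id 4, lev 1), Jazz (id 6, lev 1), All (id 7, lev 1).
Iteration 2: rows with parent in {4,6,7} -> History (id 9, lev 2).
Iteration 3: rows with parent in {9} -> Biology (id 12, lev 3).
Iteration 4: rows with parent in {12} -> SciFi (id 13, lev 4).
Iteration 5: no rows with parent in {13}; recursion stops.
SUM(lev) = 0 + 1 + 1 + 1 + 2 + 3 + 4 = 12.

12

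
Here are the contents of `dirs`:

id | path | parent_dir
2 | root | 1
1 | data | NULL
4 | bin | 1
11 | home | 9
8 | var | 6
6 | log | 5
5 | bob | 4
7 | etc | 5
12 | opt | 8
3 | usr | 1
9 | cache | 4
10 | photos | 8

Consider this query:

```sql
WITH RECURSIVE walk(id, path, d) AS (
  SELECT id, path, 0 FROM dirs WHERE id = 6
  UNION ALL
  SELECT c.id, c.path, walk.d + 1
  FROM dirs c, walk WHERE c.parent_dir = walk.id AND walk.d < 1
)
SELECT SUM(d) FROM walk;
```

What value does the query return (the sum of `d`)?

1

Base: id=6 (log) at d 0.
Iteration 1: rows with parent_dir in {6} -> var (id 8, d 1).
Iteration 2: d < 1 fails for all current rows; recursion stops.
SUM(d) = 0 + 1 = 1.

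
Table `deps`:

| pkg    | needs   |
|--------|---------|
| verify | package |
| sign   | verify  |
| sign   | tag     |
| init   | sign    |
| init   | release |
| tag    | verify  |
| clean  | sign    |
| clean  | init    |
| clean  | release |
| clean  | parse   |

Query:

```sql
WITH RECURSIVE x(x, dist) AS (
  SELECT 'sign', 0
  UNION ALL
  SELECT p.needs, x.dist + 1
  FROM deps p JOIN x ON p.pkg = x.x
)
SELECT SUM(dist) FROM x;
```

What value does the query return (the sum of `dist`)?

9

Base: (sign, dist=0).
Iteration 1: edges from {sign} -> (tag, dist=1), (verify, dist=1).
Iteration 2: edges from {tag,verify} -> (package, dist=2), (verify, dist=2).
Iteration 3: edges from {package,verify} -> (package, dist=3).
Iteration 4: no outgoing edges from {package}; recursion stops.
SUM(dist) = 0 + 1 + 1 + 2 + 2 + 3 = 9.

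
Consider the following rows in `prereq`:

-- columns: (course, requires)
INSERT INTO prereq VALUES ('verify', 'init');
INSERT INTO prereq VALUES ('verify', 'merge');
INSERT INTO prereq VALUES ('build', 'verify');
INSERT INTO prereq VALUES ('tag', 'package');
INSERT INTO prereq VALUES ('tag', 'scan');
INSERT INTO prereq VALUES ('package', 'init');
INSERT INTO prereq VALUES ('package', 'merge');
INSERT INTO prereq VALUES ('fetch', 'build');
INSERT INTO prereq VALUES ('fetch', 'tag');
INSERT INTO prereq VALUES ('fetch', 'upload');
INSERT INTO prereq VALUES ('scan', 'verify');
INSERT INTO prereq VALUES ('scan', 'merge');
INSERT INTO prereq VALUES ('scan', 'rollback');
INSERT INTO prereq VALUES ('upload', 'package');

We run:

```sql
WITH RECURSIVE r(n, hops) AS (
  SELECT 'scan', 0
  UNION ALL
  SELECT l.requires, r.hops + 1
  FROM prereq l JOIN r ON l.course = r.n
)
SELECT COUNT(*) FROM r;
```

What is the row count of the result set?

Base: (scan, hops=0).
Iteration 1: edges from {scan} -> (merge, hops=1), (rollback, hops=1), (verify, hops=1).
Iteration 2: edges from {merge,rollback,verify} -> (init, hops=2), (merge, hops=2).
Iteration 3: no outgoing edges from {init,merge}; recursion stops.
Total rows emitted: 6.

6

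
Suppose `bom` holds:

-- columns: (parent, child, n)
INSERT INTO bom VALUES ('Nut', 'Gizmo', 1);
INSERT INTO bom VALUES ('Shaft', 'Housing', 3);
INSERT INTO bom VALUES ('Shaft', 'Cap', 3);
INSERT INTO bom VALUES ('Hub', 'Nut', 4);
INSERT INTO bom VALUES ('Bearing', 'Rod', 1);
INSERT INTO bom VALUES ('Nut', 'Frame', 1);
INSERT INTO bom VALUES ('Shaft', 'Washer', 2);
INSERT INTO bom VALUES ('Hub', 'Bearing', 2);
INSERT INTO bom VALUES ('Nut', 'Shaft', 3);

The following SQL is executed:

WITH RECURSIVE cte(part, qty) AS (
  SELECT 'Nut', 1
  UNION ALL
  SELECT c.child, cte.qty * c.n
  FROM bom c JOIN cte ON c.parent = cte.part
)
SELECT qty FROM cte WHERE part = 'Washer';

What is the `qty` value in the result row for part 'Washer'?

Base: (Nut, qty=1).
Iteration 1: components of {Nut} -> Frame = 1*1 = 1, Gizmo = 1*1 = 1, Shaft = 1*3 = 3.
Iteration 2: components of {Frame,Gizmo,Shaft} -> Cap = 3*3 = 9, Housing = 3*3 = 9, Washer = 3*2 = 6.
Iteration 3: no further components; recursion stops.

6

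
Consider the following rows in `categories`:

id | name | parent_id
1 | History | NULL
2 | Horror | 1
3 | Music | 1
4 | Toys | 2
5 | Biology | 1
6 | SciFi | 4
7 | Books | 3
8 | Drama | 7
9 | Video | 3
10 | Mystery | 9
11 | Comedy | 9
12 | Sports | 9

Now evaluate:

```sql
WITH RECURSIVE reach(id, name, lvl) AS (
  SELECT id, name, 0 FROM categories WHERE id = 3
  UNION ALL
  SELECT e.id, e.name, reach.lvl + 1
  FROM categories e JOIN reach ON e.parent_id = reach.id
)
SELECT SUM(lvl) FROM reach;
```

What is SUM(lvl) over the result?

10

Base: id=3 (Music) at lvl 0.
Iteration 1: rows with parent_id in {3} -> Books (id 7, lvl 1), Video (id 9, lvl 1).
Iteration 2: rows with parent_id in {7,9} -> Drama (id 8, lvl 2), Mystery (id 10, lvl 2), Comedy (id 11, lvl 2), Sports (id 12, lvl 2).
Iteration 3: no rows with parent_id in {8,10,11,12}; recursion stops.
SUM(lvl) = 0 + 1 + 1 + 2 + 2 + 2 + 2 = 10.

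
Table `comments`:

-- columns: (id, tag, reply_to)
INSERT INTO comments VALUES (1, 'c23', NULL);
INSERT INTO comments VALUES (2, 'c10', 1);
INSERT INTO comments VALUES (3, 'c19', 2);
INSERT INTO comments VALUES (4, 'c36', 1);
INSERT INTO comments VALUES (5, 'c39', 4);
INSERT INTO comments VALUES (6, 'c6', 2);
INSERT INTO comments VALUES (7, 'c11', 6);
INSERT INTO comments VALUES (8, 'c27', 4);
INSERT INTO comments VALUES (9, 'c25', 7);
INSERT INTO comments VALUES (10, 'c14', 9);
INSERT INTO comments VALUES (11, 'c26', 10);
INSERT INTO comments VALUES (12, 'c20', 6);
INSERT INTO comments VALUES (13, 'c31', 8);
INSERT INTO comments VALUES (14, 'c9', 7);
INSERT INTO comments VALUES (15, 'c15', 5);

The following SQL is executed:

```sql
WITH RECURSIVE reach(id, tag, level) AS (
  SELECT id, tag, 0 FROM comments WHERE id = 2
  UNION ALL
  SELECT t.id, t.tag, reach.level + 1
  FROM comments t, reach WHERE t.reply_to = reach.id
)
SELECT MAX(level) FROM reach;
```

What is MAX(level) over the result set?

5

Base: id=2 (c10) at level 0.
Iteration 1: rows with reply_to in {2} -> c19 (id 3, level 1), c6 (id 6, level 1).
Iteration 2: rows with reply_to in {3,6} -> c11 (id 7, level 2), c20 (id 12, level 2).
Iteration 3: rows with reply_to in {7,12} -> c25 (id 9, level 3), c9 (id 14, level 3).
Iteration 4: rows with reply_to in {9,14} -> c14 (id 10, level 4).
Iteration 5: rows with reply_to in {10} -> c26 (id 11, level 5).
Iteration 6: no rows with reply_to in {11}; recursion stops.
level values: 0, 1, 1, 2, 2, 3, 3, 4, 5; the maximum is 5.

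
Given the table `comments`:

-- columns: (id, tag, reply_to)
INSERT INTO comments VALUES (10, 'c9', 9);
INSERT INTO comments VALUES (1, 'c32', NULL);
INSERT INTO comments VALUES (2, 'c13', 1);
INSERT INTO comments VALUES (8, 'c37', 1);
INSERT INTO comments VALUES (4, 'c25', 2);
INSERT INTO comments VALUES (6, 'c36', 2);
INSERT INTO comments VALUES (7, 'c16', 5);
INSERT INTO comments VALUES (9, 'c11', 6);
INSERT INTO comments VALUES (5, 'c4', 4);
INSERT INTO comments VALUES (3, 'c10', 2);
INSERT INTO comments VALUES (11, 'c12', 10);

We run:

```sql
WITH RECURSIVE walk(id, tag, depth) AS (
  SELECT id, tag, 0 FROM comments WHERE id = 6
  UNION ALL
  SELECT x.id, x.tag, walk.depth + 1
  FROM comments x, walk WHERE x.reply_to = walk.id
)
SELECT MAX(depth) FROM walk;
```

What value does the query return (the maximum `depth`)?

3

Base: id=6 (c36) at depth 0.
Iteration 1: rows with reply_to in {6} -> c11 (id 9, depth 1).
Iteration 2: rows with reply_to in {9} -> c9 (id 10, depth 2).
Iteration 3: rows with reply_to in {10} -> c12 (id 11, depth 3).
Iteration 4: no rows with reply_to in {11}; recursion stops.
depth values: 0, 1, 2, 3; the maximum is 3.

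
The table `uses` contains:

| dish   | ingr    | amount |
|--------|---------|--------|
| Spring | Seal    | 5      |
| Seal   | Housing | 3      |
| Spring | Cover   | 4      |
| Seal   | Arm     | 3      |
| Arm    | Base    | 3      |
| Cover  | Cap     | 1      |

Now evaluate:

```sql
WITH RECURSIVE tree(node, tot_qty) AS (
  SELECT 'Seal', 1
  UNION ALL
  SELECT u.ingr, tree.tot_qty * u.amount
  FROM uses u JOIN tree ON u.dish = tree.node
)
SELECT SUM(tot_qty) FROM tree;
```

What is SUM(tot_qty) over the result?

16

Base: (Seal, tot_qty=1).
Iteration 1: components of {Seal} -> Arm = 1*3 = 3, Housing = 1*3 = 3.
Iteration 2: components of {Arm,Housing} -> Base = 3*3 = 9.
Iteration 3: no further components; recursion stops.
SUM(tot_qty) = 1 + 3 + 3 + 9 = 16.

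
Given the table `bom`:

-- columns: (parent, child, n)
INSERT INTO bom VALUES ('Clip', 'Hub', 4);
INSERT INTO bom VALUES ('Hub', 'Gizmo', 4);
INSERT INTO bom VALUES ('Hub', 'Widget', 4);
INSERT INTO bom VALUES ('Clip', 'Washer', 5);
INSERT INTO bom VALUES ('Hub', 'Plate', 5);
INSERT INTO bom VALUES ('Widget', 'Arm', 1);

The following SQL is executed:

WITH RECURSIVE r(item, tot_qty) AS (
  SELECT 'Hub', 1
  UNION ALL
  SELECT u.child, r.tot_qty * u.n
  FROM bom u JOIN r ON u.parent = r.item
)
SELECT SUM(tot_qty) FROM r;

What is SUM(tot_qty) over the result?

Base: (Hub, tot_qty=1).
Iteration 1: components of {Hub} -> Gizmo = 1*4 = 4, Plate = 1*5 = 5, Widget = 1*4 = 4.
Iteration 2: components of {Gizmo,Plate,Widget} -> Arm = 4*1 = 4.
Iteration 3: no further components; recursion stops.
SUM(tot_qty) = 1 + 4 + 4 + 5 + 4 = 18.

18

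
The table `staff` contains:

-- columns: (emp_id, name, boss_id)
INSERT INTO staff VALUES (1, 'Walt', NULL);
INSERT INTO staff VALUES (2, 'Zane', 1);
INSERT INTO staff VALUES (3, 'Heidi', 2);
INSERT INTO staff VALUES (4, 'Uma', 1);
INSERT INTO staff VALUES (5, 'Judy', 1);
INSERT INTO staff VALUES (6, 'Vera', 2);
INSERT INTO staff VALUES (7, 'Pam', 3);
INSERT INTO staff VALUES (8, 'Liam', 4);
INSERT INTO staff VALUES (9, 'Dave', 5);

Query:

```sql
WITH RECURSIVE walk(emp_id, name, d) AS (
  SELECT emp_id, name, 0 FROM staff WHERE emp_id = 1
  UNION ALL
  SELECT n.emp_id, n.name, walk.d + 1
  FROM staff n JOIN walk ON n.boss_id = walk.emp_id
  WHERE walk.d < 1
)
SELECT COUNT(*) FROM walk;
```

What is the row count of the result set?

4

Base: emp_id=1 (Walt) at d 0.
Iteration 1: rows with boss_id in {1} -> Zane (id 2, d 1), Uma (id 4, d 1), Judy (id 5, d 1).
Iteration 2: d < 1 fails for all current rows; recursion stops.
Total rows emitted: 4.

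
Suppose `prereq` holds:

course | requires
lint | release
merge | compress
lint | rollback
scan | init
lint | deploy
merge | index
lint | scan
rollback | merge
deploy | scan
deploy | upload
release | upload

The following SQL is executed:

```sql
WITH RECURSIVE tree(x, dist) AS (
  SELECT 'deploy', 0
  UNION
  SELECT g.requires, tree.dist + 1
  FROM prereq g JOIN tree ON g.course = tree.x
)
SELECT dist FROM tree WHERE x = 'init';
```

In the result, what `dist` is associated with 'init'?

Base: (deploy, dist=0).
Iteration 1: edges from {deploy} -> (scan, dist=1), (upload, dist=1).
Iteration 2: edges from {scan,upload} -> (init, dist=2).
Iteration 3: no outgoing edges from {init}; recursion stops.

2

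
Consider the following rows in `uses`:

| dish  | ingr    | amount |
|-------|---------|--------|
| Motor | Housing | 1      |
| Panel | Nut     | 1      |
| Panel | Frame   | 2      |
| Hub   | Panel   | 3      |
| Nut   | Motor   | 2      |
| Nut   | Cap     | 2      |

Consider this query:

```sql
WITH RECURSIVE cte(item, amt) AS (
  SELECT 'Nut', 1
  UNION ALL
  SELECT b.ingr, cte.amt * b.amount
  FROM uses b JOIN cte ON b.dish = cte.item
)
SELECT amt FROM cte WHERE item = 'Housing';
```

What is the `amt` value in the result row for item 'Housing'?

2

Base: (Nut, amt=1).
Iteration 1: components of {Nut} -> Cap = 1*2 = 2, Motor = 1*2 = 2.
Iteration 2: components of {Cap,Motor} -> Housing = 2*1 = 2.
Iteration 3: no further components; recursion stops.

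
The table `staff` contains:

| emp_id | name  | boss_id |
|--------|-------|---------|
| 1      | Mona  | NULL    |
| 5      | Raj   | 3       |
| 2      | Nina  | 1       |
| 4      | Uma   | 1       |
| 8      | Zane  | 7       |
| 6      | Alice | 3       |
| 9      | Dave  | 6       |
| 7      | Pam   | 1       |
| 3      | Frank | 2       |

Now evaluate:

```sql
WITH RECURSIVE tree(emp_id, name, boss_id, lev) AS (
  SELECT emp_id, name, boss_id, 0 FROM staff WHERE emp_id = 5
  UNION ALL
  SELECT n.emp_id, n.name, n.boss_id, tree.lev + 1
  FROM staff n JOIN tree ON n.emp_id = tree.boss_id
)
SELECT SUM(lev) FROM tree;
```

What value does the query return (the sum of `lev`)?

6

Base: emp_id=5 (Raj), boss_id=3, lev 0.
Iteration 1: join on emp_id=3 -> Frank (id 3, boss_id=2, lev 1).
Iteration 2: join on emp_id=2 -> Nina (id 2, boss_id=1, lev 2).
Iteration 3: join on emp_id=1 -> Mona (id 1, boss_id=NULL, lev 3).
Iteration 4: boss_id is NULL; no match; recursion stops.
SUM(lev) = 0 + 1 + 2 + 3 = 6.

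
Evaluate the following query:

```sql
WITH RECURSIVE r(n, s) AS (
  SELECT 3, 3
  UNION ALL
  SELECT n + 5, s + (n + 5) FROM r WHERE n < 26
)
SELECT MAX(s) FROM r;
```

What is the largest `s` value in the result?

93

Base: n=3, s=3.
Iteration 1: 3 < 26 holds -> n = 3 + 5 = 8, s = 3 + 8 = 11.
Iteration 2: 8 < 26 holds -> n = 8 + 5 = 13, s = 11 + 13 = 24.
Iteration 3: 13 < 26 holds -> n = 13 + 5 = 18, s = 24 + 18 = 42.
Iteration 4: 18 < 26 holds -> n = 18 + 5 = 23, s = 42 + 23 = 65.
Iteration 5: 23 < 26 holds -> n = 23 + 5 = 28, s = 65 + 28 = 93.
Iteration 6: 28 < 26 fails; recursion stops.
s values: 3, 11, 24, 42, 65, 93; the maximum is 93.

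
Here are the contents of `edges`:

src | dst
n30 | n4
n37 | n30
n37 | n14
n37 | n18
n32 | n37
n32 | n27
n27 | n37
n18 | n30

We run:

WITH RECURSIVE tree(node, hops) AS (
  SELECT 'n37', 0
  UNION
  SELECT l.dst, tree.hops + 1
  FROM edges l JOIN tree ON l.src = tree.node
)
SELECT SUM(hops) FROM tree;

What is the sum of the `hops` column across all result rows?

10

Base: (n37, hops=0).
Iteration 1: edges from {n37} -> (n14, hops=1), (n18, hops=1), (n30, hops=1).
Iteration 2: edges from {n14,n18,n30} -> (n30, hops=2), (n4, hops=2).
Iteration 3: edges from {n30,n4} -> (n4, hops=3).
Iteration 4: no outgoing edges from {n4}; recursion stops.
SUM(hops) = 0 + 1 + 1 + 1 + 2 + 2 + 3 = 10.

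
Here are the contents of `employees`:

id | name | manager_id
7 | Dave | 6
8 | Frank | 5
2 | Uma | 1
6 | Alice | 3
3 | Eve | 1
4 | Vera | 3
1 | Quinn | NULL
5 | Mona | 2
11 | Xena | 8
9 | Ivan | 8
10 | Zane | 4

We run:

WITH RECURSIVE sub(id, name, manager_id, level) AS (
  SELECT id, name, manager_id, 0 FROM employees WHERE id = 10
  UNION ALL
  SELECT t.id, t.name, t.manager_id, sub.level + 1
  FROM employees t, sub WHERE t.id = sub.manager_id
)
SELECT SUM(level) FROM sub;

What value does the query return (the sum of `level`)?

Base: id=10 (Zane), manager_id=4, level 0.
Iteration 1: join on id=4 -> Vera (id 4, manager_id=3, level 1).
Iteration 2: join on id=3 -> Eve (id 3, manager_id=1, level 2).
Iteration 3: join on id=1 -> Quinn (id 1, manager_id=NULL, level 3).
Iteration 4: manager_id is NULL; no match; recursion stops.
SUM(level) = 0 + 1 + 2 + 3 = 6.

6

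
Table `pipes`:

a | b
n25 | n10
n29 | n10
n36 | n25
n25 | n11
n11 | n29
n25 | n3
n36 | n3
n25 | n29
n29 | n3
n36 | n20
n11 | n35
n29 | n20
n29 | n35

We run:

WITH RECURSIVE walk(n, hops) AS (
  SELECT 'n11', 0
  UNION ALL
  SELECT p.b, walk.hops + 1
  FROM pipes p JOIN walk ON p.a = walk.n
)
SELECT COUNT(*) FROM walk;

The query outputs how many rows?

Base: (n11, hops=0).
Iteration 1: edges from {n11} -> (n29, hops=1), (n35, hops=1).
Iteration 2: edges from {n29,n35} -> (n10, hops=2), (n20, hops=2), (n3, hops=2), (n35, hops=2).
Iteration 3: no outgoing edges from {n10,n20,n3,n35}; recursion stops.
Total rows emitted: 7.

7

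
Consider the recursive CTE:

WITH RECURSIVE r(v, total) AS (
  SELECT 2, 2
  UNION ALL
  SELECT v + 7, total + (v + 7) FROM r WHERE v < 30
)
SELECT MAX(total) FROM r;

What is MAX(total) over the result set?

Base: v=2, total=2.
Iteration 1: 2 < 30 holds -> v = 2 + 7 = 9, total = 2 + 9 = 11.
Iteration 2: 9 < 30 holds -> v = 9 + 7 = 16, total = 11 + 16 = 27.
Iteration 3: 16 < 30 holds -> v = 16 + 7 = 23, total = 27 + 23 = 50.
Iteration 4: 23 < 30 holds -> v = 23 + 7 = 30, total = 50 + 30 = 80.
Iteration 5: 30 < 30 fails; recursion stops.
total values: 2, 11, 27, 50, 80; the maximum is 80.

80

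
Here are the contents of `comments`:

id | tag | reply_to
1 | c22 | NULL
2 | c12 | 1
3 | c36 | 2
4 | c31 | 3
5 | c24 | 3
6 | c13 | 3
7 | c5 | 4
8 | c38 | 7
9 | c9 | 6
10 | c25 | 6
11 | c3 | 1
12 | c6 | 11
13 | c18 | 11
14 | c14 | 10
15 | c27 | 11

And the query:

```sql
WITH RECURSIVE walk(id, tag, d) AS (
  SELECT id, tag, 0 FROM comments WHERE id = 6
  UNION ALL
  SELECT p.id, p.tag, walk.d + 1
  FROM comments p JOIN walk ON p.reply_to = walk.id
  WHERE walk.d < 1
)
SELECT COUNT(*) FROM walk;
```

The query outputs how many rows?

Base: id=6 (c13) at d 0.
Iteration 1: rows with reply_to in {6} -> c9 (id 9, d 1), c25 (id 10, d 1).
Iteration 2: d < 1 fails for all current rows; recursion stops.
Total rows emitted: 3.

3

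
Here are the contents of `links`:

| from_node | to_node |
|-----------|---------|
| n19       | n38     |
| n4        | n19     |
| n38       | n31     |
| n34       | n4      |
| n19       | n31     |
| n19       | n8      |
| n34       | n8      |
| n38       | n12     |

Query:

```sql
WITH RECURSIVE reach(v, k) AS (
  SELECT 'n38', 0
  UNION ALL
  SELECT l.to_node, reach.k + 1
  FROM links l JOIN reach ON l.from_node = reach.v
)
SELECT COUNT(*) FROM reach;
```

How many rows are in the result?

Base: (n38, k=0).
Iteration 1: edges from {n38} -> (n12, k=1), (n31, k=1).
Iteration 2: no outgoing edges from {n12,n31}; recursion stops.
Total rows emitted: 3.

3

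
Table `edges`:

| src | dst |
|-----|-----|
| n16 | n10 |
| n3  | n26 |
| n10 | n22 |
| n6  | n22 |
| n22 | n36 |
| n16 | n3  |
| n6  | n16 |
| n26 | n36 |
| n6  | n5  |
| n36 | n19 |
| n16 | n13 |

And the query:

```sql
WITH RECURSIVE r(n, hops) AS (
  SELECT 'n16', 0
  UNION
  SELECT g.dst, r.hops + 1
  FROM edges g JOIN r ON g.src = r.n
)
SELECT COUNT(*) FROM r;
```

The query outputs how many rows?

Base: (n16, hops=0).
Iteration 1: edges from {n16} -> (n10, hops=1), (n13, hops=1), (n3, hops=1).
Iteration 2: edges from {n10,n13,n3} -> (n22, hops=2), (n26, hops=2).
Iteration 3: edges from {n22,n26} -> (n36, hops=3). [UNION drops 1 duplicate row(s)]
Iteration 4: edges from {n36} -> (n19, hops=4).
Iteration 5: no outgoing edges from {n19}; recursion stops.
Total rows emitted: 8.

8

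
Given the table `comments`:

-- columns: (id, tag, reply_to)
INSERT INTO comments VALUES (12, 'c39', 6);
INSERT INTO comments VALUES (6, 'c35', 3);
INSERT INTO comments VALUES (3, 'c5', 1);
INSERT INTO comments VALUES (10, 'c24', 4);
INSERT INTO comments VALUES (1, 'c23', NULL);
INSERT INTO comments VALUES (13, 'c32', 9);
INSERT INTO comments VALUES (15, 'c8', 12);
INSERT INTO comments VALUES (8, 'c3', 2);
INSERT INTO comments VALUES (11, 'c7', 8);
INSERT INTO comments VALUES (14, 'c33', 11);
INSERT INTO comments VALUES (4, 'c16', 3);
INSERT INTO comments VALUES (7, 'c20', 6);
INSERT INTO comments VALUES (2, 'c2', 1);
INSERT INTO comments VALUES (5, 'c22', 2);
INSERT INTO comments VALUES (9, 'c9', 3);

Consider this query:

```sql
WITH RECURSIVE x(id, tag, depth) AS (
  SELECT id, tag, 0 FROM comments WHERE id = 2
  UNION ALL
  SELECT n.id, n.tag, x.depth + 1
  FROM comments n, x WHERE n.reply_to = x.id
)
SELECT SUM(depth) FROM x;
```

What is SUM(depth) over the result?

Base: id=2 (c2) at depth 0.
Iteration 1: rows with reply_to in {2} -> c22 (id 5, depth 1), c3 (id 8, depth 1).
Iteration 2: rows with reply_to in {5,8} -> c7 (id 11, depth 2).
Iteration 3: rows with reply_to in {11} -> c33 (id 14, depth 3).
Iteration 4: no rows with reply_to in {14}; recursion stops.
SUM(depth) = 0 + 1 + 1 + 2 + 3 = 7.

7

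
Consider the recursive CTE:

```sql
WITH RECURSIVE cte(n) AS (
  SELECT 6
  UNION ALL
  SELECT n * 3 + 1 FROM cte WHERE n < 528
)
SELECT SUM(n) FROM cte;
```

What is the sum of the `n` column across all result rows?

2363

Base: n=6.
Iteration 1: 6 < 528 holds -> n = 6 * 3 + 1 = 19.
Iteration 2: 19 < 528 holds -> n = 19 * 3 + 1 = 58.
Iteration 3: 58 < 528 holds -> n = 58 * 3 + 1 = 175.
Iteration 4: 175 < 528 holds -> n = 175 * 3 + 1 = 526.
Iteration 5: 526 < 528 holds -> n = 526 * 3 + 1 = 1579.
Iteration 6: 1579 < 528 fails; recursion stops.
SUM(n) = 6 + 19 + 58 + 175 + 526 + 1579 = 2363.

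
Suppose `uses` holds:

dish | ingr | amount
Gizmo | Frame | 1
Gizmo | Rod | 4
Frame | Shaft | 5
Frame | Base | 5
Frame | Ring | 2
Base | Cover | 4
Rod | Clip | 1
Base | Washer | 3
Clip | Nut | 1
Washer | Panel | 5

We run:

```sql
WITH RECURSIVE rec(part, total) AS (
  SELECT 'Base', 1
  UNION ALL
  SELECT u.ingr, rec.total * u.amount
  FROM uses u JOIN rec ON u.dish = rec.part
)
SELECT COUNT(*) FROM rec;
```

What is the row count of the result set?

4

Base: (Base, total=1).
Iteration 1: components of {Base} -> Cover = 1*4 = 4, Washer = 1*3 = 3.
Iteration 2: components of {Cover,Washer} -> Panel = 3*5 = 15.
Iteration 3: no further components; recursion stops.
Total rows emitted: 4.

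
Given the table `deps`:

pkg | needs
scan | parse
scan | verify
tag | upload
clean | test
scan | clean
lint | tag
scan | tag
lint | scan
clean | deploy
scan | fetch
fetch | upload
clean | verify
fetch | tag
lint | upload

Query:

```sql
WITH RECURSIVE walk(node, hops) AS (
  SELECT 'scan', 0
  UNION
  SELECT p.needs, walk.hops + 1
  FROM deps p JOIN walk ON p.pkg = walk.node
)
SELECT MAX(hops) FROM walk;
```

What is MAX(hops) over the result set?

3

Base: (scan, hops=0).
Iteration 1: edges from {scan} -> (clean, hops=1), (fetch, hops=1), (parse, hops=1), (tag, hops=1), (verify, hops=1).
Iteration 2: edges from {clean,fetch,parse,tag,verify} -> (deploy, hops=2), (tag, hops=2), (test, hops=2), (upload, hops=2), (verify, hops=2). [UNION drops 1 duplicate row(s)]
Iteration 3: edges from {deploy,tag,test,upload,verify} -> (upload, hops=3).
Iteration 4: no outgoing edges from {upload}; recursion stops.
hops values: 0, 1, 1, 1, 1, 1, 2, 2, 2, 2, 2, 3; the maximum is 3.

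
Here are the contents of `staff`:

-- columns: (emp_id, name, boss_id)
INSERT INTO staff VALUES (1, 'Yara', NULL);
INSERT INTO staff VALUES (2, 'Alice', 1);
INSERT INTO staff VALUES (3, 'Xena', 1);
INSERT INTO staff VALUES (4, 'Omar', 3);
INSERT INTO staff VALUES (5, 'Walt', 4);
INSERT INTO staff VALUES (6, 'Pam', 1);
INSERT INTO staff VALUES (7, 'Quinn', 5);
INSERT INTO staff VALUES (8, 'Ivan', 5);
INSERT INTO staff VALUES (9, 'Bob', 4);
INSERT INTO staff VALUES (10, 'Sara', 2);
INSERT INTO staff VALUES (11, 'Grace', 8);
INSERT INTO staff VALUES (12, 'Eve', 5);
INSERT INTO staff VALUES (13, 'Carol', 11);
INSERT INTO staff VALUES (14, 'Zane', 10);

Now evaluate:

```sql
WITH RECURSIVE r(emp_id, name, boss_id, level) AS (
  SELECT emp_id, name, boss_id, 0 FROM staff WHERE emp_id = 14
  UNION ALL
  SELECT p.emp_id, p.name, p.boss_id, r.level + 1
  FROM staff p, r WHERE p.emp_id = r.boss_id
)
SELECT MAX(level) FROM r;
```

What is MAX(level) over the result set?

3

Base: emp_id=14 (Zane), boss_id=10, level 0.
Iteration 1: join on emp_id=10 -> Sara (id 10, boss_id=2, level 1).
Iteration 2: join on emp_id=2 -> Alice (id 2, boss_id=1, level 2).
Iteration 3: join on emp_id=1 -> Yara (id 1, boss_id=NULL, level 3).
Iteration 4: boss_id is NULL; no match; recursion stops.
level values: 0, 1, 2, 3; the maximum is 3.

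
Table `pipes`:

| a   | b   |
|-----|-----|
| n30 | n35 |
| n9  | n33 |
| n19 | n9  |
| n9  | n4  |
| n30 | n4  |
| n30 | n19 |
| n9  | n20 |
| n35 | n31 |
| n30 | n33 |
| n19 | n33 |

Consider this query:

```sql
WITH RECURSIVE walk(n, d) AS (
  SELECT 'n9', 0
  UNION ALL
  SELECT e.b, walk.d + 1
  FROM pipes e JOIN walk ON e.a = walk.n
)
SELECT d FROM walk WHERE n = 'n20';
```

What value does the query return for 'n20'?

Base: (n9, d=0).
Iteration 1: edges from {n9} -> (n20, d=1), (n33, d=1), (n4, d=1).
Iteration 2: no outgoing edges from {n20,n33,n4}; recursion stops.

1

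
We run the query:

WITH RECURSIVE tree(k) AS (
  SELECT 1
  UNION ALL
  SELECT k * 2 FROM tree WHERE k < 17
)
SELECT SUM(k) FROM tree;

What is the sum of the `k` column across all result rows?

63

Base: k=1.
Iteration 1: 1 < 17 holds -> k = 1 * 2 = 2.
Iteration 2: 2 < 17 holds -> k = 2 * 2 = 4.
Iteration 3: 4 < 17 holds -> k = 4 * 2 = 8.
Iteration 4: 8 < 17 holds -> k = 8 * 2 = 16.
Iteration 5: 16 < 17 holds -> k = 16 * 2 = 32.
Iteration 6: 32 < 17 fails; recursion stops.
SUM(k) = 1 + 2 + 4 + 8 + 16 + 32 = 63.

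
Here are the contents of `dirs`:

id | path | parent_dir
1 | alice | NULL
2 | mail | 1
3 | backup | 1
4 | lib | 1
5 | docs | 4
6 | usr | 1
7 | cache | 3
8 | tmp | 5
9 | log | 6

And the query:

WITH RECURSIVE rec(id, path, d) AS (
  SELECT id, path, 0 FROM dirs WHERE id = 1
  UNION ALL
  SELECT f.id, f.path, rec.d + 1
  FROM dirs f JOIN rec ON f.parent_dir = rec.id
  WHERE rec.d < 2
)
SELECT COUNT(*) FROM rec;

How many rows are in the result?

Base: id=1 (alice) at d 0.
Iteration 1: rows with parent_dir in {1} -> mail (id 2, d 1), backup (id 3, d 1), lib (id 4, d 1), usr (id 6, d 1).
Iteration 2: rows with parent_dir in {2,3,4,6} -> docs (id 5, d 2), cache (id 7, d 2), log (id 9, d 2).
Iteration 3: d < 2 fails for all current rows; recursion stops.
Total rows emitted: 8.

8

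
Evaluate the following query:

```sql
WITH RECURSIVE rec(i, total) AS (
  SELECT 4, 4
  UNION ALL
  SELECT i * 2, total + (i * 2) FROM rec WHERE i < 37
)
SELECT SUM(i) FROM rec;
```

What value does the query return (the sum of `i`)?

Base: i=4, total=4.
Iteration 1: 4 < 37 holds -> i = 4 * 2 = 8, total = 4 + 8 = 12.
Iteration 2: 8 < 37 holds -> i = 8 * 2 = 16, total = 12 + 16 = 28.
Iteration 3: 16 < 37 holds -> i = 16 * 2 = 32, total = 28 + 32 = 60.
Iteration 4: 32 < 37 holds -> i = 32 * 2 = 64, total = 60 + 64 = 124.
Iteration 5: 64 < 37 fails; recursion stops.
SUM(i) = 4 + 8 + 16 + 32 + 64 = 124.

124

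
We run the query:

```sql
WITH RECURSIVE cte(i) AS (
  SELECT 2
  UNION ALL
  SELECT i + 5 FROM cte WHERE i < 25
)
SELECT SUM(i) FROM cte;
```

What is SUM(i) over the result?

Base: i=2.
Iteration 1: 2 < 25 holds -> i = 2 + 5 = 7.
Iteration 2: 7 < 25 holds -> i = 7 + 5 = 12.
Iteration 3: 12 < 25 holds -> i = 12 + 5 = 17.
Iteration 4: 17 < 25 holds -> i = 17 + 5 = 22.
Iteration 5: 22 < 25 holds -> i = 22 + 5 = 27.
Iteration 6: 27 < 25 fails; recursion stops.
SUM(i) = 2 + 7 + 12 + 17 + 22 + 27 = 87.

87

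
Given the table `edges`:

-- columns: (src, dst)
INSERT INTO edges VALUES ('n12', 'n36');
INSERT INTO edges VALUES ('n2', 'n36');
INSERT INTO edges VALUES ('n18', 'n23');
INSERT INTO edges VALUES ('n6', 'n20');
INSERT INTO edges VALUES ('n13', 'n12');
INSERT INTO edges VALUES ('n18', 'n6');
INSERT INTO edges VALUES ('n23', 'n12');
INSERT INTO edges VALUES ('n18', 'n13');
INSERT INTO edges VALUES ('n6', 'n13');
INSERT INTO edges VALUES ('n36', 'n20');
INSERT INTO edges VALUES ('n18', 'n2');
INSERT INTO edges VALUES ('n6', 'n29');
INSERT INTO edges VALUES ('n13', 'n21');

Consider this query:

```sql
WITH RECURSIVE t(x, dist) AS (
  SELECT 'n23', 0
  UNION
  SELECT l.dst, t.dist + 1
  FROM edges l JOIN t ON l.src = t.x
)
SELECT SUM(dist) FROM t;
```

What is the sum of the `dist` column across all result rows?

6

Base: (n23, dist=0).
Iteration 1: edges from {n23} -> (n12, dist=1).
Iteration 2: edges from {n12} -> (n36, dist=2).
Iteration 3: edges from {n36} -> (n20, dist=3).
Iteration 4: no outgoing edges from {n20}; recursion stops.
SUM(dist) = 0 + 1 + 2 + 3 = 6.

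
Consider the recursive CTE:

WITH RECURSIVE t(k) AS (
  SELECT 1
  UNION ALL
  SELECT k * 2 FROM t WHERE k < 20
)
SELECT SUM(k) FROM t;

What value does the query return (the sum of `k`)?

Base: k=1.
Iteration 1: 1 < 20 holds -> k = 1 * 2 = 2.
Iteration 2: 2 < 20 holds -> k = 2 * 2 = 4.
Iteration 3: 4 < 20 holds -> k = 4 * 2 = 8.
Iteration 4: 8 < 20 holds -> k = 8 * 2 = 16.
Iteration 5: 16 < 20 holds -> k = 16 * 2 = 32.
Iteration 6: 32 < 20 fails; recursion stops.
SUM(k) = 1 + 2 + 4 + 8 + 16 + 32 = 63.

63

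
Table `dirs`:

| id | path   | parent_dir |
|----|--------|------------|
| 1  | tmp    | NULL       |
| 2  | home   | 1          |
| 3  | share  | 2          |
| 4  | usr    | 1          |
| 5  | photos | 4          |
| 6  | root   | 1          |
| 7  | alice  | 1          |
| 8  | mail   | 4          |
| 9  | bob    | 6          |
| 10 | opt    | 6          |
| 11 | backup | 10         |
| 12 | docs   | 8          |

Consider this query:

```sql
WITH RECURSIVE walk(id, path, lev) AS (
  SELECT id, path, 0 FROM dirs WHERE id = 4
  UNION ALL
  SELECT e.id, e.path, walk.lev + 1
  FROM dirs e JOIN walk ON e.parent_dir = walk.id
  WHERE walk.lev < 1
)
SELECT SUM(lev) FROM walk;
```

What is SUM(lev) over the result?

Base: id=4 (usr) at lev 0.
Iteration 1: rows with parent_dir in {4} -> photos (id 5, lev 1), mail (id 8, lev 1).
Iteration 2: lev < 1 fails for all current rows; recursion stops.
SUM(lev) = 0 + 1 + 1 = 2.

2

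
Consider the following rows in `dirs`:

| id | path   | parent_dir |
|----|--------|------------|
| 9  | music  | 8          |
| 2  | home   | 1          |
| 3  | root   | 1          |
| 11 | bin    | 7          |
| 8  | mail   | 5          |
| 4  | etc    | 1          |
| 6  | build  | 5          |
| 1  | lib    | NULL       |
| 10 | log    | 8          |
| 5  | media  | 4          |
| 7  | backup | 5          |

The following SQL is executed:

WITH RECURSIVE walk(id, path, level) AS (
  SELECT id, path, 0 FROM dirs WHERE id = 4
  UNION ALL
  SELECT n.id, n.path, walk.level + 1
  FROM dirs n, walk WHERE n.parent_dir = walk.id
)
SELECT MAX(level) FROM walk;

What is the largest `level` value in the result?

3

Base: id=4 (etc) at level 0.
Iteration 1: rows with parent_dir in {4} -> media (id 5, level 1).
Iteration 2: rows with parent_dir in {5} -> build (id 6, level 2), backup (id 7, level 2), mail (id 8, level 2).
Iteration 3: rows with parent_dir in {6,7,8} -> music (id 9, level 3), log (id 10, level 3), bin (id 11, level 3).
Iteration 4: no rows with parent_dir in {9,10,11}; recursion stops.
level values: 0, 1, 2, 2, 2, 3, 3, 3; the maximum is 3.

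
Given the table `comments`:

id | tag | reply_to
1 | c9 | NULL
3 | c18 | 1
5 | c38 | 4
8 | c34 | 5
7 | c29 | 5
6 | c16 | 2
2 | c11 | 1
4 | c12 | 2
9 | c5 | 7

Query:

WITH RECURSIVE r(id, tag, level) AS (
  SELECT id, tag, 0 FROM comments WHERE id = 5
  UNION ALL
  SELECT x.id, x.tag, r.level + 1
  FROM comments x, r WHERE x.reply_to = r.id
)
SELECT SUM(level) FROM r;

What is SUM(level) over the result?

4

Base: id=5 (c38) at level 0.
Iteration 1: rows with reply_to in {5} -> c29 (id 7, level 1), c34 (id 8, level 1).
Iteration 2: rows with reply_to in {7,8} -> c5 (id 9, level 2).
Iteration 3: no rows with reply_to in {9}; recursion stops.
SUM(level) = 0 + 1 + 1 + 2 = 4.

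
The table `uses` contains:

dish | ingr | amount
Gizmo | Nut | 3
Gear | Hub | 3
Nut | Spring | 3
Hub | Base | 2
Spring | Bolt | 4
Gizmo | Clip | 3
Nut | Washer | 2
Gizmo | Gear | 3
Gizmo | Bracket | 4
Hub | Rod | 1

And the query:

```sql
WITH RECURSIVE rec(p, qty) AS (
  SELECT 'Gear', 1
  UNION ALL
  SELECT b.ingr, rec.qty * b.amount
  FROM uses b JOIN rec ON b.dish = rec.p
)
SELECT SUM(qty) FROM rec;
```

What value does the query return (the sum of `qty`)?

Base: (Gear, qty=1).
Iteration 1: components of {Gear} -> Hub = 1*3 = 3.
Iteration 2: components of {Hub} -> Base = 3*2 = 6, Rod = 3*1 = 3.
Iteration 3: no further components; recursion stops.
SUM(qty) = 1 + 3 + 3 + 6 = 13.

13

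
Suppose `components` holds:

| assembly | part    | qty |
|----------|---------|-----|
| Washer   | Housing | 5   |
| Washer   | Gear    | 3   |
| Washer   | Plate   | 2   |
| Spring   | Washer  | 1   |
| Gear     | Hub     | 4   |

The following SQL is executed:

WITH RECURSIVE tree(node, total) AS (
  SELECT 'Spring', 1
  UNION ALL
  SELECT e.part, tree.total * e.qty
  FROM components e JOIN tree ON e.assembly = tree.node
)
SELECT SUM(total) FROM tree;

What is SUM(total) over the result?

Base: (Spring, total=1).
Iteration 1: components of {Spring} -> Washer = 1*1 = 1.
Iteration 2: components of {Washer} -> Gear = 1*3 = 3, Housing = 1*5 = 5, Plate = 1*2 = 2.
Iteration 3: components of {Gear,Housing,Plate} -> Hub = 3*4 = 12.
Iteration 4: no further components; recursion stops.
SUM(total) = 1 + 1 + 2 + 3 + 5 + 12 = 24.

24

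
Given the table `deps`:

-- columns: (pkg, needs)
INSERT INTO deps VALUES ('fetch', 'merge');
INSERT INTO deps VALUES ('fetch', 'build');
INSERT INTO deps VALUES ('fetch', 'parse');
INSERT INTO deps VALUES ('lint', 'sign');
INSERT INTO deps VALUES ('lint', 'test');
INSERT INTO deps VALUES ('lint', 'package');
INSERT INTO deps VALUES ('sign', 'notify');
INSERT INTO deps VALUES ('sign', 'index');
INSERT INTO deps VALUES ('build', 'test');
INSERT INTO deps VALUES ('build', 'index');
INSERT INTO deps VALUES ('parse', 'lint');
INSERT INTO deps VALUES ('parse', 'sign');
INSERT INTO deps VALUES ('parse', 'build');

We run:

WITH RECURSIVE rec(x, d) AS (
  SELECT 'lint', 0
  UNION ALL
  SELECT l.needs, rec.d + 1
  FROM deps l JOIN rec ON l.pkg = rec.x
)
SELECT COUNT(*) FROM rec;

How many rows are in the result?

Base: (lint, d=0).
Iteration 1: edges from {lint} -> (package, d=1), (sign, d=1), (test, d=1).
Iteration 2: edges from {package,sign,test} -> (index, d=2), (notify, d=2).
Iteration 3: no outgoing edges from {index,notify}; recursion stops.
Total rows emitted: 6.

6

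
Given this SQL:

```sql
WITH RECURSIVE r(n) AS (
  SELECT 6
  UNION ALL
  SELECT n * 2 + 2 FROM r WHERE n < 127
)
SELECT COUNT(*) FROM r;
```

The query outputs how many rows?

6

Base: n=6.
Iteration 1: 6 < 127 holds -> n = 6 * 2 + 2 = 14.
Iteration 2: 14 < 127 holds -> n = 14 * 2 + 2 = 30.
Iteration 3: 30 < 127 holds -> n = 30 * 2 + 2 = 62.
Iteration 4: 62 < 127 holds -> n = 62 * 2 + 2 = 126.
Iteration 5: 126 < 127 holds -> n = 126 * 2 + 2 = 254.
Iteration 6: 254 < 127 fails; recursion stops.
Total rows emitted: 6.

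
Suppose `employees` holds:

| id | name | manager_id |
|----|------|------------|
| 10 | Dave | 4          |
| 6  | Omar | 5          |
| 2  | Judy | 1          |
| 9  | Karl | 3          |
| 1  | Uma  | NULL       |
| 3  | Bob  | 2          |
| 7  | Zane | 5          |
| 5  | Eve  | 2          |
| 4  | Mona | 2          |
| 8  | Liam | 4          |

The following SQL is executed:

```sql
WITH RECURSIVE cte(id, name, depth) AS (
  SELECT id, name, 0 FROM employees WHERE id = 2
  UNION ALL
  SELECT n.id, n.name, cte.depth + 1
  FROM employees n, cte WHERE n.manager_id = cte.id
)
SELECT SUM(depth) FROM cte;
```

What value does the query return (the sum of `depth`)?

Base: id=2 (Judy) at depth 0.
Iteration 1: rows with manager_id in {2} -> Bob (id 3, depth 1), Mona (id 4, depth 1), Eve (id 5, depth 1).
Iteration 2: rows with manager_id in {3,4,5} -> Omar (id 6, depth 2), Zane (id 7, depth 2), Liam (id 8, depth 2), Karl (id 9, depth 2), Dave (id 10, depth 2).
Iteration 3: no rows with manager_id in {6,7,8,9,10}; recursion stops.
SUM(depth) = 0 + 1 + 1 + 1 + 2 + 2 + 2 + 2 + 2 = 13.

13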